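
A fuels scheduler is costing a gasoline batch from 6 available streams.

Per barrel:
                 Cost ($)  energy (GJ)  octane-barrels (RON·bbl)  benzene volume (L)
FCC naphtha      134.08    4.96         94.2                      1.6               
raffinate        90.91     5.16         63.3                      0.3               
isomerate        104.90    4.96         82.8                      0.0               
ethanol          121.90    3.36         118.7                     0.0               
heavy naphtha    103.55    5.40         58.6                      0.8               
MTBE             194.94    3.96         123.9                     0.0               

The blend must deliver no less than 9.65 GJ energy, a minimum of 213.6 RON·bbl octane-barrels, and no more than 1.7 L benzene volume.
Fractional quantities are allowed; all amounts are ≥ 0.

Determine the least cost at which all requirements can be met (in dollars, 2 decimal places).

$246.73

Let x1 = barrels of FCC naphtha, x2 = barrels of raffinate, x3 = barrels of isomerate, x4 = barrels of ethanol, x5 = barrels of heavy naphtha, x6 = barrels of MTBE.
min 134.08x1 + 90.91x2 + 104.9x3 + 121.9x4 + 103.55x5 + 194.94x6 with:
  4.96x1 + 5.16x2 + 4.96x3 + 3.36x4 + 5.4x5 + 3.96x6 ≥ 9.65   (energy)
  94.2x1 + 63.3x2 + 82.8x3 + 118.7x4 + 58.6x5 + 123.9x6 ≥ 213.6   (octane-barrels)
  1.6x1 + 0.3x2 + 0.8x5 ≤ 1.7   (benzene volume)
  x1, x2, x3, x4, x5, x6 ≥ 0.
The optimal basis is {isomerate, ethanol}; FCC naphtha, raffinate, heavy naphtha, MTBE drop out. The energy and octane-barrels requirements are met with equality.
Optimal quantities: isomerate = 1.3775 barrels, ethanol = 0.83864 barrels.
Total cost: 104.9·1.3775 + 121.9·0.83864 = 246.7300.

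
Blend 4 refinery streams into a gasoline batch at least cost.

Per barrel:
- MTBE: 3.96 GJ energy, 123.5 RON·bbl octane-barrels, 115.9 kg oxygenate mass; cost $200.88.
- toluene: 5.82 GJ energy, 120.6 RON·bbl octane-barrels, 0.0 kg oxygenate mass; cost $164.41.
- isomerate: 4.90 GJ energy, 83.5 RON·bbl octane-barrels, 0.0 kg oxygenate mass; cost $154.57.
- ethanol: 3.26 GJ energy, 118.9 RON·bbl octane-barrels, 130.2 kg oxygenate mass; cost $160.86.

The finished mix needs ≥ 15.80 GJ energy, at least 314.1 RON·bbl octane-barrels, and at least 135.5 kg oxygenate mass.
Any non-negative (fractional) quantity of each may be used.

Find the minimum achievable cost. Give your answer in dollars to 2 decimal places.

Treat it as an LP. Let x1 = barrels of MTBE, x2 = barrels of toluene, x3 = barrels of isomerate, x4 = barrels of ethanol.
min 200.88x1 + 164.41x2 + 154.57x3 + 160.86x4 with:
  3.96x1 + 5.82x2 + 4.9x3 + 3.26x4 ≥ 15.8   (energy)
  123.5x1 + 120.6x2 + 83.5x3 + 118.9x4 ≥ 314.1   (octane-barrels)
  115.9x1 + 130.2x4 ≥ 135.5   (oxygenate mass)
  x1, x2, x3, x4 ≥ 0.
The minimum-cost mix takes nothing from MTBE, isomerate — only toluene, ethanol. The energy and oxygenate mass requirements are met with equality.
Solving gives x2 = 2.1318, x4 = 1.0407.
Cost = 164.41·2.1318 + 160.86·1.0407 = 517.8962.

$517.90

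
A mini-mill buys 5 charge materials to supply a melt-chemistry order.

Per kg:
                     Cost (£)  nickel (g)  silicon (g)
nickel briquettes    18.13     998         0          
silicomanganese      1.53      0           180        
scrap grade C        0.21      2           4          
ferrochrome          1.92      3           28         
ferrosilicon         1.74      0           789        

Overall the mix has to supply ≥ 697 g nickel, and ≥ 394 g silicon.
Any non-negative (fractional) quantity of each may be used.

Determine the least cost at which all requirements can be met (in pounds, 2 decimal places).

Let x1 = kg of nickel briquettes, x2 = kg of silicomanganese, x3 = kg of scrap grade C, x4 = kg of ferrochrome, x5 = kg of ferrosilicon.
Minimize 18.13x1 + 1.53x2 + 0.21x3 + 1.92x4 + 1.74x5 with:
  998x1 + 2x3 + 3x4 ≥ 697   (nickel)
  180x2 + 4x3 + 28x4 + 789x5 ≥ 394   (silicon)
  x1, x2, x3, x4, x5 ≥ 0.
At the optimum only nickel briquettes, ferrosilicon are positive (silicomanganese, scrap grade C, ferrochrome = 0). There the nickel and silicon constraints are tight.
Optimal quantities: nickel briquettes = 0.6984 kg, ferrosilicon = 0.4994 kg.
Total cost: 18.13·0.6984 + 1.74·0.4994 = 13.5309.

£13.53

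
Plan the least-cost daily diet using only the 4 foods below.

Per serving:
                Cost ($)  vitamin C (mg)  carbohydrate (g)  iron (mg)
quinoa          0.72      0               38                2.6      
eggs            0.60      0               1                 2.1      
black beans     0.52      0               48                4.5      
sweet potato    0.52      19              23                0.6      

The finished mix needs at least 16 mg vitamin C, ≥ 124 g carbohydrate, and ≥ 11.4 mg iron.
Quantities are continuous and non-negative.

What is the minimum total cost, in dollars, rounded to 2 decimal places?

Let x1 = servings of quinoa, x2 = servings of eggs, x3 = servings of black beans, x4 = servings of sweet potato.
min 0.72x1 + 0.6x2 + 0.52x3 + 0.52x4 s.t.:
  19x4 ≥ 16   (vitamin C)
  38x1 + 1x2 + 48x3 + 23x4 ≥ 124   (carbohydrate)
  2.6x1 + 2.1x2 + 4.5x3 + 0.6x4 ≥ 11.4   (iron)
  x1, x2, x3, x4 ≥ 0.
The cheapest feasible vertex uses only black beans, sweet potato; quinoa, eggs are not used. There the vitamin C and iron constraints are tight.
Optimal quantities: black beans = 2.421 servings, sweet potato = 0.8421 servings.
Objective = 0.52·2.421 + 0.52·0.8421 = 1.6968.

$1.70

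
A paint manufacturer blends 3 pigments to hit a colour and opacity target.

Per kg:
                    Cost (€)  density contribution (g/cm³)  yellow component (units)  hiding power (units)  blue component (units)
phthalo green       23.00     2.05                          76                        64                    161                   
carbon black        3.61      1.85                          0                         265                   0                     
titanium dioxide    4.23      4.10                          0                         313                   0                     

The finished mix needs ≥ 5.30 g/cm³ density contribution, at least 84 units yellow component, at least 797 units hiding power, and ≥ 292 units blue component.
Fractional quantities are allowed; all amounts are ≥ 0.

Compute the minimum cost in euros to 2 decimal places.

€50.92

Let x1 = kg of phthalo green, x2 = kg of carbon black, x3 = kg of titanium dioxide.
Minimize 23x1 + 3.61x2 + 4.23x3 with:
  2.05x1 + 1.85x2 + 4.1x3 ≥ 5.3   (density contribution)
  76x1 ≥ 84   (yellow component)
  64x1 + 265x2 + 313x3 ≥ 797   (hiding power)
  161x1 ≥ 292   (blue component)
  x1, x2, x3 ≥ 0.
The minimum-cost mix takes nothing from carbon black — only phthalo green, titanium dioxide. Binding constraints: hiding power and blue component.
Optimal quantities: phthalo green = 1.814 kg, titanium dioxide = 2.175 kg.
Objective = 23·1.814 + 4.23·2.175 = 50.9223.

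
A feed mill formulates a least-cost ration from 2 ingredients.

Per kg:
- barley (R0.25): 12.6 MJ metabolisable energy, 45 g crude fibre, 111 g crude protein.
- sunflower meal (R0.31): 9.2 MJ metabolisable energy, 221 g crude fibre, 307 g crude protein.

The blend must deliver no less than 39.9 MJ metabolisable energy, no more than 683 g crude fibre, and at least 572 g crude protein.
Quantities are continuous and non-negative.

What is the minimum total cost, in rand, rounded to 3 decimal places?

R0.916

Let x1 = kg of barley, x2 = kg of sunflower meal.
Minimise 0.25x1 + 0.31x2 subject to:
  12.6x1 + 9.2x2 ≥ 39.9   (metabolisable energy)
  45x1 + 221x2 ≤ 683   (crude fibre)
  111x1 + 307x2 ≥ 572   (crude protein)
  x1, x2 ≥ 0.
Both inputs are positive at the optimum. The metabolisable energy and crude protein requirements are met with equality.
Optimal quantities: barley = 2.454 kg, sunflower meal = 0.9759 kg.
Objective = 0.25·2.454 + 0.31·0.9759 = 0.91603.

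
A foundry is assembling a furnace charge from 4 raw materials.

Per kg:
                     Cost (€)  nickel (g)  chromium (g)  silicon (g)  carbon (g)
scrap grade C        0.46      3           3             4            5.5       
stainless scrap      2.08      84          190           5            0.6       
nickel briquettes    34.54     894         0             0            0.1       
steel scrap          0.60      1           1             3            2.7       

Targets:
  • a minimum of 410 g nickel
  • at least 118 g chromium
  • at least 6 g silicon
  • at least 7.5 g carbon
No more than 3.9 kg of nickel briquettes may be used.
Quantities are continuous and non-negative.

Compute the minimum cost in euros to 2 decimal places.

This is a linear program. Let x1 = kg of scrap grade C, x2 = kg of stainless scrap, x3 = kg of nickel briquettes, x4 = kg of steel scrap.
Minimise 0.46x1 + 2.08x2 + 34.54x3 + 0.6x4 with:
  3x1 + 84x2 + 894x3 + 1x4 ≥ 410   (nickel)
  3x1 + 190x2 + 1x4 ≥ 118   (chromium)
  4x1 + 5x2 + 3x4 ≥ 6   (silicon)
  5.5x1 + 0.6x2 + 0.1x3 + 2.7x4 ≥ 7.5   (carbon)
  x3 ≤ 3.9
  x1, x2, x3, x4 ≥ 0.
The cheapest feasible vertex uses only scrap grade C, stainless scrap; nickel briquettes, steel scrap are not used. There the nickel and carbon constraints are tight.
That vertex is x1 = 0.8344, x2 = 4.851.
Total cost: 0.46·0.8344 + 2.08·4.851 = 10.4739.

€10.47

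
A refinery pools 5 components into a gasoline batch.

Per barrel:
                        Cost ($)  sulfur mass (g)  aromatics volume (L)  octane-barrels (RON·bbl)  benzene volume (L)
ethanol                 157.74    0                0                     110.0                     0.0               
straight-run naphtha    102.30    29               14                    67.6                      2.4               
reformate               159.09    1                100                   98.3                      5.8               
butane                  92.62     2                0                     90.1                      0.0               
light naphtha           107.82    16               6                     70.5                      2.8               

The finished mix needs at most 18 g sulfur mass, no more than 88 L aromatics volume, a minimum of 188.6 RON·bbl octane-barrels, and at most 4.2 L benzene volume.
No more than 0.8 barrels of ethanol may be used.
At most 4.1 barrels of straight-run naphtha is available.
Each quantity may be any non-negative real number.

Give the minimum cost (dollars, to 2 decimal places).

Let x1 = barrels of ethanol, x2 = barrels of straight-run naphtha, x3 = barrels of reformate, x4 = barrels of butane, x5 = barrels of light naphtha.
min 157.74x1 + 102.3x2 + 159.09x3 + 92.62x4 + 107.82x5 subject to:
  29x2 + 1x3 + 2x4 + 16x5 ≤ 18   (sulfur mass)
  14x2 + 100x3 + 6x5 ≤ 88   (aromatics volume)
  110x1 + 67.6x2 + 98.3x3 + 90.1x4 + 70.5x5 ≥ 188.6   (octane-barrels)
  2.4x2 + 5.8x3 + 2.8x5 ≤ 4.2   (benzene volume)
  x1 ≤ 0.8
  x2 ≤ 4.1
  x1, x2, x3, x4, x5 ≥ 0.
At the optimum only butane is positive (ethanol, straight-run naphtha, reformate, light naphtha = 0). Binding constraint: octane-barrels.
So butane = 2.0932 barrels.
Total cost: 92.62·2.0932 = 193.8722.

$193.87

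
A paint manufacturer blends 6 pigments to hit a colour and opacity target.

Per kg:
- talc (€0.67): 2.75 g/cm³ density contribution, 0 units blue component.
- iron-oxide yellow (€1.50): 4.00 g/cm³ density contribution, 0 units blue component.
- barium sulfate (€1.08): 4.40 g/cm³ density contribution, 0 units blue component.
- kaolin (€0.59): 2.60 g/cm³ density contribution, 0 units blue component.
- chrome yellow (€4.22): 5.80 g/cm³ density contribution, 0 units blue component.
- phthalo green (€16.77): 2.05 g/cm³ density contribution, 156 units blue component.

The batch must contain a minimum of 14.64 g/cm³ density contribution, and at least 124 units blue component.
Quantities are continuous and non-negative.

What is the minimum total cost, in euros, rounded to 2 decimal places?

Treat it as an LP. Let x1 = kg of talc, x2 = kg of iron-oxide yellow, x3 = kg of barium sulfate, x4 = kg of kaolin, x5 = kg of chrome yellow, x6 = kg of phthalo green.
Minimise 0.67x1 + 1.5x2 + 1.08x3 + 0.59x4 + 4.22x5 + 16.77x6 s.t.:
  2.75x1 + 4x2 + 4.4x3 + 2.6x4 + 5.8x5 + 2.05x6 ≥ 14.64   (density contribution)
  156x6 ≥ 124   (blue component)
  x1, x2, x3, x4, x5, x6 ≥ 0.
The cheapest feasible vertex uses only kaolin, phthalo green; talc, iron-oxide yellow, barium sulfate, chrome yellow are not used. The density contribution and blue component requirements are met with equality.
Solving gives x4 = 5.004, x6 = 0.7949.
Objective = 0.59·5.004 + 16.77·0.7949 = 16.2828.

€16.28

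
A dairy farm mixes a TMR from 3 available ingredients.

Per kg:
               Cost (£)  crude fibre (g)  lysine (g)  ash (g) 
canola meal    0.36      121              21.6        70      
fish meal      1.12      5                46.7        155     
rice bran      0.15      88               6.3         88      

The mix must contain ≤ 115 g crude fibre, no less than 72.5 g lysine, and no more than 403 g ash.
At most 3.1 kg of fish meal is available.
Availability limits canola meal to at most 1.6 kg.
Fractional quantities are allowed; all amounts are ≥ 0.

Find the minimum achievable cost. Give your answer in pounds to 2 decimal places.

£1.60

Treat it as an LP. Let x1 = kg of canola meal, x2 = kg of fish meal, x3 = kg of rice bran.
Minimise 0.36x1 + 1.12x2 + 0.15x3 with:
  121x1 + 5x2 + 88x3 ≤ 115   (crude fibre)
  21.6x1 + 46.7x2 + 6.3x3 ≥ 72.5   (lysine)
  70x1 + 155x2 + 88x3 ≤ 403   (ash)
  x2 ≤ 3.1
  x1 ≤ 1.6
  x1, x2, x3 ≥ 0.
The optimal basis is {canola meal, fish meal}; rice bran drops out. Binding constraints: crude fibre and lysine.
So canola meal = 0.9035 kg, fish meal = 1.135 kg.
Cost = 0.36·0.9035 + 1.12·1.135 = 1.5965.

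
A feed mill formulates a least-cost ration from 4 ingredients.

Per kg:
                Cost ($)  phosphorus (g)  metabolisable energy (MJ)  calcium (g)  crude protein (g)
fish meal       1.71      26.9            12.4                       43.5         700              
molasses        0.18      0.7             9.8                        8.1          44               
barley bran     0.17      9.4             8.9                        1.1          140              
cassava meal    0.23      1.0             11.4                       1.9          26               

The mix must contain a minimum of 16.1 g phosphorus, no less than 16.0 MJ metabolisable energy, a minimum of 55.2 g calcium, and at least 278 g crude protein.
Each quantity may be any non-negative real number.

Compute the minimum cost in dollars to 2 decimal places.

Treat it as an LP. Let x1 = kg of fish meal, x2 = kg of molasses, x3 = kg of barley bran, x4 = kg of cassava meal.
min 1.71x1 + 0.18x2 + 0.17x3 + 0.23x4 subject to:
  26.9x1 + 0.7x2 + 9.4x3 + 1x4 ≥ 16.1   (phosphorus)
  12.4x1 + 9.8x2 + 8.9x3 + 11.4x4 ≥ 16   (metabolisable energy)
  43.5x1 + 8.1x2 + 1.1x3 + 1.9x4 ≥ 55.2   (calcium)
  700x1 + 44x2 + 140x3 + 26x4 ≥ 278   (crude protein)
  x1, x2, x3, x4 ≥ 0.
The minimum-cost mix takes nothing from fish meal, cassava meal — only molasses, barley bran. The phosphorus and calcium requirements are met with equality.
Optimal quantities: molasses = 6.649 kg, barley bran = 1.218 kg.
Hence cost = 0.18·6.649 + 0.17·1.218 = $1.4039.

$1.40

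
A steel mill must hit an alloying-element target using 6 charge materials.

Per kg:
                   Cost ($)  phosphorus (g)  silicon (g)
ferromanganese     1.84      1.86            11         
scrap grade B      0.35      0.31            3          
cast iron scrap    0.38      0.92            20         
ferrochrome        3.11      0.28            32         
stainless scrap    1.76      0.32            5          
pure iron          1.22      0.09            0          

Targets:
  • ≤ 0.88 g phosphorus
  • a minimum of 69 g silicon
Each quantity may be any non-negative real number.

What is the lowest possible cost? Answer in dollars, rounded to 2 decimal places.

$6.13

Set it up as a linear program. Let x1 = kg of ferromanganese, x2 = kg of scrap grade B, x3 = kg of cast iron scrap, x4 = kg of ferrochrome, x5 = kg of stainless scrap, x6 = kg of pure iron.
Minimise 1.84x1 + 0.35x2 + 0.38x3 + 3.11x4 + 1.76x5 + 1.22x6 with:
  1.86x1 + 0.31x2 + 0.92x3 + 0.28x4 + 0.32x5 + 0.09x6 ≤ 0.88   (phosphorus)
  11x1 + 3x2 + 20x3 + 32x4 + 5x5 ≥ 69   (silicon)
  x1, x2, x3, x4, x5, x6 ≥ 0.
The optimal basis is {cast iron scrap, ferrochrome}; ferromanganese, scrap grade B, stainless scrap, pure iron drop out. There the phosphorus and silicon constraints are tight.
Solving gives x3 = 0.37081, x4 = 1.9245.
Objective = 0.38·0.37081 + 3.11·1.9245 = 6.1261.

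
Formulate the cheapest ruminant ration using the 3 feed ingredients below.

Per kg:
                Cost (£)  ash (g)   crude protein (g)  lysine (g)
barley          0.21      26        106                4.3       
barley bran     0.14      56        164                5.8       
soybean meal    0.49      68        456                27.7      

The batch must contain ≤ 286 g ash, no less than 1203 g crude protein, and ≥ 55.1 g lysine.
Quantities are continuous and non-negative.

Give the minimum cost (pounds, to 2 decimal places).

Let x1 = kg of barley, x2 = kg of barley bran, x3 = kg of soybean meal.
Minimize 0.21x1 + 0.14x2 + 0.49x3 s.t.:
  26x1 + 56x2 + 68x3 ≤ 286   (ash)
  106x1 + 164x2 + 456x3 ≥ 1203   (crude protein)
  4.3x1 + 5.8x2 + 27.7x3 ≥ 55.1   (lysine)
  x1, x2, x3 ≥ 0.
The optimal basis is {barley bran, soybean meal}; barley drops out. There the ash and crude protein constraints are tight.
So barley bran = 3.38 kg, soybean meal = 1.423 kg.
Total cost: 0.14·3.38 + 0.49·1.423 = 1.1705.

£1.17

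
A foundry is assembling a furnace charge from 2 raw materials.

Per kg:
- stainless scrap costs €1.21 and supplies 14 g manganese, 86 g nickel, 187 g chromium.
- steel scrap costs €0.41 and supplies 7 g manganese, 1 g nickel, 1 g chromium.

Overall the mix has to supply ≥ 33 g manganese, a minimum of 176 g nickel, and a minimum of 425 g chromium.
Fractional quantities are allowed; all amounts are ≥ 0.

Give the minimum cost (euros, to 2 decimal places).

€2.82

Treat it as an LP. Let x1 = kg of stainless scrap, x2 = kg of steel scrap.
Minimise 1.21x1 + 0.41x2 s.t.:
  14x1 + 7x2 ≥ 33   (manganese)
  86x1 + 1x2 ≥ 176   (nickel)
  187x1 + 1x2 ≥ 425   (chromium)
  x1, x2 ≥ 0.
Both inputs are positive at the optimum. There the manganese and chromium constraints are tight.
That vertex is x1 = 2.272, x2 = 0.1707.
Cost = 1.21·2.272 + 0.41·0.1707 = 2.8191.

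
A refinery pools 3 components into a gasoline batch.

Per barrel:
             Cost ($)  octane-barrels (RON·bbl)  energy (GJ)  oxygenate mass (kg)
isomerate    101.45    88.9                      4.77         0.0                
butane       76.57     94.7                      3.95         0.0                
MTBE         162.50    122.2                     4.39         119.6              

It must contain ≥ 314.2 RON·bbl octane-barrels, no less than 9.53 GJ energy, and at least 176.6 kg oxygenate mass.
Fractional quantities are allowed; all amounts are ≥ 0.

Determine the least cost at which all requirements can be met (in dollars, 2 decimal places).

Let x1 = barrels of isomerate, x2 = barrels of butane, x3 = barrels of MTBE.
Minimize 101.45x1 + 76.57x2 + 162.5x3 s.t.:
  88.9x1 + 94.7x2 + 122.2x3 ≥ 314.2   (octane-barrels)
  4.77x1 + 3.95x2 + 4.39x3 ≥ 9.53   (energy)
  119.6x3 ≥ 176.6   (oxygenate mass)
  x1, x2, x3 ≥ 0.
The cheapest feasible vertex uses only butane, MTBE; isomerate is not used. There the octane-barrels and oxygenate mass constraints are tight.
Solving gives x2 = 1.4125, x3 = 1.4766.
Hence cost = 76.57·1.4125 + 162.5·1.4766 = $348.1026.

$348.10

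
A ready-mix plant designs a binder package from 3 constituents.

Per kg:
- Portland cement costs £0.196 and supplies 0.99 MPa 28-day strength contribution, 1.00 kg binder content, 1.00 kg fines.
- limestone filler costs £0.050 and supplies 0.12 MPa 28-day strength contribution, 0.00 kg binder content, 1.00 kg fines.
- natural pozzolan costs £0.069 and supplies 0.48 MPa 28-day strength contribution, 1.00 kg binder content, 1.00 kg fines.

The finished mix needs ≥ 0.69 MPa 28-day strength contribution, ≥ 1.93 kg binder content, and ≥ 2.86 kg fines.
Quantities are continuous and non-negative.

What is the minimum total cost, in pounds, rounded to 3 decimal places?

£0.180

This is a linear program. Let x1 = kg of Portland cement, x2 = kg of limestone filler, x3 = kg of natural pozzolan.
min 0.196x1 + 0.05x2 + 0.069x3 subject to:
  0.99x1 + 0.12x2 + 0.48x3 ≥ 0.69   (28-day strength contribution)
  1x1 + 1x3 ≥ 1.93   (binder content)
  1x1 + 1x2 + 1x3 ≥ 2.86   (fines)
  x1, x2, x3 ≥ 0.
The minimum-cost mix takes nothing from Portland cement — only limestone filler, natural pozzolan. Binding constraints: binder content and fines.
So limestone filler = 0.93 kg, natural pozzolan = 1.93 kg.
Objective = 0.05·0.93 + 0.069·1.93 = 0.17967.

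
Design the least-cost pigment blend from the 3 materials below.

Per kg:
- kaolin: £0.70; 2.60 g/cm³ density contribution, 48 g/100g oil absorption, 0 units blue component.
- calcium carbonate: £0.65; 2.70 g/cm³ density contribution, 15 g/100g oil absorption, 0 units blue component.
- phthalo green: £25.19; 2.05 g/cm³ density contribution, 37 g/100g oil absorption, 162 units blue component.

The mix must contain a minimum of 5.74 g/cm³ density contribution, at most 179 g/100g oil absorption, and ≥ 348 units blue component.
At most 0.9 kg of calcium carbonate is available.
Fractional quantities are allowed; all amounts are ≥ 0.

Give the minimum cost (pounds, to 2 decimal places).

£54.43

Let x1 = kg of kaolin, x2 = kg of calcium carbonate, x3 = kg of phthalo green.
min 0.7x1 + 0.65x2 + 25.19x3 subject to:
  2.6x1 + 2.7x2 + 2.05x3 ≥ 5.74   (density contribution)
  48x1 + 15x2 + 37x3 ≤ 179   (oil absorption)
  162x3 ≥ 348   (blue component)
  x2 ≤ 0.9
  x1, x2, x3 ≥ 0.
The optimal basis is {calcium carbonate, phthalo green}; kaolin drops out. Binding constraints: density contribution and blue component.
That vertex is x2 = 0.4949, x3 = 2.148.
Hence cost = 0.65·0.4949 + 25.19·2.148 = £54.4298.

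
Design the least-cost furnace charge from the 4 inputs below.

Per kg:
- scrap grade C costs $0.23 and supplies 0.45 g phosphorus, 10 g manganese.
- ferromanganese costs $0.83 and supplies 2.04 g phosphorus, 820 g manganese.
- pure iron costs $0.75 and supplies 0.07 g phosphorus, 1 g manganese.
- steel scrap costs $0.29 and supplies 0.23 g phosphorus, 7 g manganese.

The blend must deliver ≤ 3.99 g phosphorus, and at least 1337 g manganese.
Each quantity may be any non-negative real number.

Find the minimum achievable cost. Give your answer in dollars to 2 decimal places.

$1.35

Let x1 = kg of scrap grade C, x2 = kg of ferromanganese, x3 = kg of pure iron, x4 = kg of steel scrap.
min 0.23x1 + 0.83x2 + 0.75x3 + 0.29x4 subject to:
  0.45x1 + 2.04x2 + 0.07x3 + 0.23x4 ≤ 3.99   (phosphorus)
  10x1 + 820x2 + 1x3 + 7x4 ≥ 1337   (manganese)
  x1, x2, x3, x4 ≥ 0.
The optimal basis is {ferromanganese}; scrap grade C, pure iron, steel scrap drop out. There the manganese constraint is tight.
Solving gives x2 = 1.63.
Total cost: 0.83·1.63 = 1.3529.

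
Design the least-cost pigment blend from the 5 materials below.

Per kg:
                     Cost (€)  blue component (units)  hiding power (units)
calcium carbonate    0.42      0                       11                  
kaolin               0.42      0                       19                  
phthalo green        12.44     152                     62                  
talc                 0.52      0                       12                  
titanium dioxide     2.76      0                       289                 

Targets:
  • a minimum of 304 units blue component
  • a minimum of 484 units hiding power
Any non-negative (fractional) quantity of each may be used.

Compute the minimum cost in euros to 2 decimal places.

€28.32

Treat it as an LP. Let x1 = kg of calcium carbonate, x2 = kg of kaolin, x3 = kg of phthalo green, x4 = kg of talc, x5 = kg of titanium dioxide.
Minimise 0.42x1 + 0.42x2 + 12.44x3 + 0.52x4 + 2.76x5 s.t.:
  152x3 ≥ 304   (blue component)
  11x1 + 19x2 + 62x3 + 12x4 + 289x5 ≥ 484   (hiding power)
  x1, x2, x3, x4, x5 ≥ 0.
The minimum-cost mix takes nothing from calcium carbonate, kaolin, talc — only phthalo green, titanium dioxide. There the blue component and hiding power constraints are tight.
That vertex is x3 = 2, x5 = 1.246.
Total cost: 12.44·2 + 2.76·1.246 = 28.3190.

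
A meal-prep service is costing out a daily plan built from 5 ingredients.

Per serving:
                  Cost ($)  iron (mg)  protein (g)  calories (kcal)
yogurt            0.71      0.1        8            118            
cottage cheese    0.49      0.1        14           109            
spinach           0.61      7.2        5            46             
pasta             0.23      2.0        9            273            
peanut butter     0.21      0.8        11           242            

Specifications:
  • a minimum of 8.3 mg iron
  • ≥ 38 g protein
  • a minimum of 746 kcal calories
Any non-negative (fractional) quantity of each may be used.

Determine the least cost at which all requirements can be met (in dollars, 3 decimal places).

$0.965

Treat it as an LP. Let x1 = servings of yogurt, x2 = servings of cottage cheese, x3 = servings of spinach, x4 = servings of pasta, x5 = servings of peanut butter.
Minimize 0.71x1 + 0.49x2 + 0.61x3 + 0.23x4 + 0.21x5 with:
  0.1x1 + 0.1x2 + 7.2x3 + 2x4 + 0.8x5 ≥ 8.3   (iron)
  8x1 + 14x2 + 5x3 + 9x4 + 11x5 ≥ 38   (protein)
  118x1 + 109x2 + 46x3 + 273x4 + 242x5 ≥ 746   (calories)
  x1, x2, x3, x4, x5 ≥ 0.
The optimal basis is {pasta, peanut butter}; yogurt, cottage cheese, spinach drop out. There the iron and protein constraints are tight.
Solving gives x4 = 4.115, x5 = 0.08784.
Objective = 0.23·4.115 + 0.21·0.08784 = 0.96490.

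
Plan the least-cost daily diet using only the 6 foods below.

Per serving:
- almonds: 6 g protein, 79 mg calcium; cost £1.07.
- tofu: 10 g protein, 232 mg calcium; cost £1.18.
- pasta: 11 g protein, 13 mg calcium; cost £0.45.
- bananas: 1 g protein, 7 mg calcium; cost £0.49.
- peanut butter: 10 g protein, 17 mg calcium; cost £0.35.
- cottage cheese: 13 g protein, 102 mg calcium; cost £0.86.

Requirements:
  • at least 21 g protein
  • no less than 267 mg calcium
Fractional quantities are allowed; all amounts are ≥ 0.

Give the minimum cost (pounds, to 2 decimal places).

£1.63

Let x1 = servings of almonds, x2 = servings of tofu, x3 = servings of pasta, x4 = servings of bananas, x5 = servings of peanut butter, x6 = servings of cottage cheese.
min 1.07x1 + 1.18x2 + 0.45x3 + 0.49x4 + 0.35x5 + 0.86x6 with:
  6x1 + 10x2 + 11x3 + 1x4 + 10x5 + 13x6 ≥ 21   (protein)
  79x1 + 232x2 + 13x3 + 7x4 + 17x5 + 102x6 ≥ 267   (calcium)
  x1, x2, x3, x4, x5, x6 ≥ 0.
The optimal basis is {tofu, peanut butter}; almonds, pasta, bananas, cottage cheese drop out. There the protein and calcium constraints are tight.
That vertex is x2 = 1.076, x5 = 1.024.
Hence cost = 1.18·1.076 + 0.35·1.024 = £1.6281.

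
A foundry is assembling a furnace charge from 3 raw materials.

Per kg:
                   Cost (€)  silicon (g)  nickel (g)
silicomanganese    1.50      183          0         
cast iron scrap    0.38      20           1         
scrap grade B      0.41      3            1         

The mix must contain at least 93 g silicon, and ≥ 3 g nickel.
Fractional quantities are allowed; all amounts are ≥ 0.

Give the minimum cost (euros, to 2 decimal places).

€1.41

Treat it as an LP. Let x1 = kg of silicomanganese, x2 = kg of cast iron scrap, x3 = kg of scrap grade B.
min 1.5x1 + 0.38x2 + 0.41x3 with:
  183x1 + 20x2 + 3x3 ≥ 93   (silicon)
  1x2 + 1x3 ≥ 3   (nickel)
  x1, x2, x3 ≥ 0.
The cheapest feasible vertex uses only silicomanganese, cast iron scrap; scrap grade B is not used. There the silicon and nickel constraints are tight.
Solving gives x1 = 0.1803, x2 = 3.
Hence cost = 1.5·0.1803 + 0.38·3 = €1.4105.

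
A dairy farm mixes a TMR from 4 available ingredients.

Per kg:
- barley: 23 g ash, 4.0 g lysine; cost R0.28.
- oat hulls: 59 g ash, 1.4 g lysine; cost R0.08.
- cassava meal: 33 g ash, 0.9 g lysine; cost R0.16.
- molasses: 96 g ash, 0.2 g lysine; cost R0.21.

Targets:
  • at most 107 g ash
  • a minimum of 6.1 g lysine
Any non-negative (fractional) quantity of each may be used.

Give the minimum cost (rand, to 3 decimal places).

R0.402

Set it up as a linear program. Let x1 = kg of barley, x2 = kg of oat hulls, x3 = kg of cassava meal, x4 = kg of molasses.
Minimize 0.28x1 + 0.08x2 + 0.16x3 + 0.21x4 with:
  23x1 + 59x2 + 33x3 + 96x4 ≤ 107   (ash)
  4x1 + 1.4x2 + 0.9x3 + 0.2x4 ≥ 6.1   (lysine)
  x1, x2, x3, x4 ≥ 0.
At the optimum only barley, oat hulls are positive (cassava meal, molasses = 0). Binding constraints: ash and lysine.
Optimal quantities: barley = 1.031 kg, oat hulls = 1.412 kg.
Objective = 0.28·1.031 + 0.08·1.412 = 0.40164.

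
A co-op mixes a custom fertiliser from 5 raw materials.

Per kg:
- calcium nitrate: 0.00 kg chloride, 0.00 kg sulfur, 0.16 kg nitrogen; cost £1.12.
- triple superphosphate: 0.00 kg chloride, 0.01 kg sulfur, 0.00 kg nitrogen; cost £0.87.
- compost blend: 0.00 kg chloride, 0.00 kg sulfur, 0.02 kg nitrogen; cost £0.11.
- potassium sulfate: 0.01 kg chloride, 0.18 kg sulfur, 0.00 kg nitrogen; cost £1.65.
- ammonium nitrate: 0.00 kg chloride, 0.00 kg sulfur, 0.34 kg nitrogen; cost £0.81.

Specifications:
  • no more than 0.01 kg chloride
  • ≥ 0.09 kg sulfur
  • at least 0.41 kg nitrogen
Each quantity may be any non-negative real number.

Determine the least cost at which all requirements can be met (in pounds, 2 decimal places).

This is a linear program. Let x1 = kg of calcium nitrate, x2 = kg of triple superphosphate, x3 = kg of compost blend, x4 = kg of potassium sulfate, x5 = kg of ammonium nitrate.
min 1.12x1 + 0.87x2 + 0.11x3 + 1.65x4 + 0.81x5 s.t.:
  0.01x4 ≤ 0.01   (chloride)
  0.01x2 + 0.18x4 ≥ 0.09   (sulfur)
  0.16x1 + 0.02x3 + 0.34x5 ≥ 0.41   (nitrogen)
  x1, x2, x3, x4, x5 ≥ 0.
At the optimum only potassium sulfate, ammonium nitrate are positive (calcium nitrate, triple superphosphate, compost blend = 0). Binding constraints: sulfur and nitrogen.
So potassium sulfate = 0.5 kg, ammonium nitrate = 1.206 kg.
Total cost: 1.65·0.5 + 0.81·1.206 = 1.8019.

£1.80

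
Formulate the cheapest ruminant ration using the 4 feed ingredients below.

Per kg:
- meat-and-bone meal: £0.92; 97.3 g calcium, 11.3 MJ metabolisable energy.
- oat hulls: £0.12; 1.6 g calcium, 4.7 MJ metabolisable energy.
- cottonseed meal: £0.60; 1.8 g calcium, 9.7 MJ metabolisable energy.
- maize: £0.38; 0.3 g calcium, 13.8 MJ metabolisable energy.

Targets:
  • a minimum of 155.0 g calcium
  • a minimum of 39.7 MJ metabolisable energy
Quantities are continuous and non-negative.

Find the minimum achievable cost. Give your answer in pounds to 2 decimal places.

This is a linear program. Let x1 = kg of meat-and-bone meal, x2 = kg of oat hulls, x3 = kg of cottonseed meal, x4 = kg of maize.
Minimize 0.92x1 + 0.12x2 + 0.6x3 + 0.38x4 s.t.:
  97.3x1 + 1.6x2 + 1.8x3 + 0.3x4 ≥ 155   (calcium)
  11.3x1 + 4.7x2 + 9.7x3 + 13.8x4 ≥ 39.7   (metabolisable energy)
  x1, x2, x3, x4 ≥ 0.
The cheapest feasible vertex uses only meat-and-bone meal, oat hulls; cottonseed meal, maize are not used. The calcium and metabolisable energy requirements are met with equality.
Solving gives x1 = 1.514, x2 = 4.807.
Hence cost = 0.92·1.514 + 0.12·4.807 = £1.9697.

£1.97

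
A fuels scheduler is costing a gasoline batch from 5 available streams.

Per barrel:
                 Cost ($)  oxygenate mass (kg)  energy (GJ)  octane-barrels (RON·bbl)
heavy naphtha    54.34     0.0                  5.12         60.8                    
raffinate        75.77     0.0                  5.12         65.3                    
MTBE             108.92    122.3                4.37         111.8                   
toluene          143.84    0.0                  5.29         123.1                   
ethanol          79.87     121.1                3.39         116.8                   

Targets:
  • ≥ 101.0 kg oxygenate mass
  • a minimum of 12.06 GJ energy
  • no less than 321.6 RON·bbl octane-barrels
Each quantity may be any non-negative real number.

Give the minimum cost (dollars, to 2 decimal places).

Let x1 = barrels of heavy naphtha, x2 = barrels of raffinate, x3 = barrels of MTBE, x4 = barrels of toluene, x5 = barrels of ethanol.
min 54.34x1 + 75.77x2 + 108.92x3 + 143.84x4 + 79.87x5 subject to:
  122.3x3 + 121.1x5 ≥ 101   (oxygenate mass)
  5.12x1 + 5.12x2 + 4.37x3 + 5.29x4 + 3.39x5 ≥ 12.06   (energy)
  60.8x1 + 65.3x2 + 111.8x3 + 123.1x4 + 116.8x5 ≥ 321.6   (octane-barrels)
  x1, x2, x3, x4, x5 ≥ 0.
The cheapest feasible vertex uses only heavy naphtha, ethanol; raffinate, MTBE, toluene are not used. The energy and octane-barrels requirements are met with equality.
Optimal quantities: heavy naphtha = 0.812403 barrels, ethanol = 2.33053 barrels.
Total cost: 54.34·0.812403 + 79.87·2.33053 = 230.2854.

$230.29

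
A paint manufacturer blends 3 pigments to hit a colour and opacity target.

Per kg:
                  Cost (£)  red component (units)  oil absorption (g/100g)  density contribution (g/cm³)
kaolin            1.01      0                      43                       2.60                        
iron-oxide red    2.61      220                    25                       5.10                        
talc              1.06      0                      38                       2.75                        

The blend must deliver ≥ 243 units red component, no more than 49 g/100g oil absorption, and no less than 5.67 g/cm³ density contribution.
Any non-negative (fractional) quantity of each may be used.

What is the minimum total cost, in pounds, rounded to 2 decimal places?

Treat it as an LP. Let x1 = kg of kaolin, x2 = kg of iron-oxide red, x3 = kg of talc.
Minimise 1.01x1 + 2.61x2 + 1.06x3 subject to:
  220x2 ≥ 243   (red component)
  43x1 + 25x2 + 38x3 ≤ 49   (oil absorption)
  2.6x1 + 5.1x2 + 2.75x3 ≥ 5.67   (density contribution)
  x1, x2, x3 ≥ 0.
The minimum-cost mix takes nothing from kaolin — only iron-oxide red, talc. There the red component and density contribution constraints are tight.
So iron-oxide red = 1.105 kg, talc = 0.01339 kg.
Hence cost = 2.61·1.105 + 1.06·0.01339 = £2.8982.

£2.90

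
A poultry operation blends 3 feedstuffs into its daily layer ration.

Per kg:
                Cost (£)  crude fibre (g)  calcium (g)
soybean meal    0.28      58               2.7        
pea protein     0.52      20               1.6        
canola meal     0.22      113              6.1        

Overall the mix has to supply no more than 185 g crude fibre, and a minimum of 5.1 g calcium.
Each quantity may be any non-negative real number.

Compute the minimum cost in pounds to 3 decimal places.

This is a linear program. Let x1 = kg of soybean meal, x2 = kg of pea protein, x3 = kg of canola meal.
min 0.28x1 + 0.52x2 + 0.22x3 with:
  58x1 + 20x2 + 113x3 ≤ 185   (crude fibre)
  2.7x1 + 1.6x2 + 6.1x3 ≥ 5.1   (calcium)
  x1, x2, x3 ≥ 0.
The optimal basis is {canola meal}; soybean meal, pea protein drop out. There the calcium constraint is tight.
Optimal quantities: canola meal = 0.8361 kg.
Total cost: 0.22·0.8361 = 0.18394.

£0.184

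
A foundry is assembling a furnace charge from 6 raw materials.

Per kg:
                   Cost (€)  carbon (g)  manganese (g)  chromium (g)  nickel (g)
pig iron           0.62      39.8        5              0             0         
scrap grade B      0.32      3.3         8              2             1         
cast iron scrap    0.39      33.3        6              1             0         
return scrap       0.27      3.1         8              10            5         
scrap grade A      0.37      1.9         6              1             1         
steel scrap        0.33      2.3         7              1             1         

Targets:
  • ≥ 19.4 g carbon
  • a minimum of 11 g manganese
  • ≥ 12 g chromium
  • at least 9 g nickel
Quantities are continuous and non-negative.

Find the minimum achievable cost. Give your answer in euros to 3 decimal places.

Let x1 = kg of pig iron, x2 = kg of scrap grade B, x3 = kg of cast iron scrap, x4 = kg of return scrap, x5 = kg of scrap grade A, x6 = kg of steel scrap.
min 0.62x1 + 0.32x2 + 0.39x3 + 0.27x4 + 0.37x5 + 0.33x6 with:
  39.8x1 + 3.3x2 + 33.3x3 + 3.1x4 + 1.9x5 + 2.3x6 ≥ 19.4   (carbon)
  5x1 + 8x2 + 6x3 + 8x4 + 6x5 + 7x6 ≥ 11   (manganese)
  2x2 + 1x3 + 10x4 + 1x5 + 1x6 ≥ 12   (chromium)
  1x2 + 5x4 + 1x5 + 1x6 ≥ 9   (nickel)
  x1, x2, x3, x4, x5, x6 ≥ 0.
The optimal basis is {cast iron scrap, return scrap}; pig iron, scrap grade B, scrap grade A, steel scrap drop out. There the carbon and nickel constraints are tight.
Optimal quantities: cast iron scrap = 0.415 kg, return scrap = 1.8 kg.
Hence cost = 0.39·0.415 + 0.27·1.8 = €0.64785.

€0.648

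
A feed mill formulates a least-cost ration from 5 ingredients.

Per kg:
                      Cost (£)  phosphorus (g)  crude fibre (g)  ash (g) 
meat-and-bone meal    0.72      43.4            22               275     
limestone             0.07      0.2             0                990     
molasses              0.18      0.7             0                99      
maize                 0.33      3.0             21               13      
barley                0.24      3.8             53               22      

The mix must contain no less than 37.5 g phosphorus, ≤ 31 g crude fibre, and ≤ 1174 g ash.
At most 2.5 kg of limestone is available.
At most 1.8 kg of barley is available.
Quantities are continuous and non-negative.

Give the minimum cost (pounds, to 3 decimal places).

Let x1 = kg of meat-and-bone meal, x2 = kg of limestone, x3 = kg of molasses, x4 = kg of maize, x5 = kg of barley.
min 0.72x1 + 0.07x2 + 0.18x3 + 0.33x4 + 0.24x5 subject to:
  43.4x1 + 0.2x2 + 0.7x3 + 3x4 + 3.8x5 ≥ 37.5   (phosphorus)
  22x1 + 21x4 + 53x5 ≤ 31   (crude fibre)
  275x1 + 990x2 + 99x3 + 13x4 + 22x5 ≤ 1174   (ash)
  x2 ≤ 2.5
  x5 ≤ 1.8
  x1, x2, x3, x4, x5 ≥ 0.
At the optimum only meat-and-bone meal is positive (limestone, molasses, maize, barley = 0). There the phosphorus constraint is tight.
So meat-and-bone meal = 0.8641 kg.
Cost = 0.72·0.8641 = 0.62215.

£0.622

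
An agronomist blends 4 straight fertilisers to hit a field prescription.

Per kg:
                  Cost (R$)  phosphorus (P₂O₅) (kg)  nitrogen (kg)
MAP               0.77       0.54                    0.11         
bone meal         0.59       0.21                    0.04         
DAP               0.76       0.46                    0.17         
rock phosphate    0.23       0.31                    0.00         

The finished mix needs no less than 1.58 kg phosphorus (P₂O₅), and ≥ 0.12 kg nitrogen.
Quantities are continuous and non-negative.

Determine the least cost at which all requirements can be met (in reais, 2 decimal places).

R$1.47

This is a linear program. Let x1 = kg of MAP, x2 = kg of bone meal, x3 = kg of DAP, x4 = kg of rock phosphate.
Minimize 0.77x1 + 0.59x2 + 0.76x3 + 0.23x4 with:
  0.54x1 + 0.21x2 + 0.46x3 + 0.31x4 ≥ 1.58   (phosphorus (P₂O₅))
  0.11x1 + 0.04x2 + 0.17x3 ≥ 0.12   (nitrogen)
  x1, x2, x3, x4 ≥ 0.
The cheapest feasible vertex uses only DAP, rock phosphate; MAP, bone meal are not used. There the phosphorus (P₂O₅) and nitrogen constraints are tight.
That vertex is x3 = 0.7059, x4 = 4.049.
Total cost: 0.76·0.7059 + 0.23·4.049 = 1.4678.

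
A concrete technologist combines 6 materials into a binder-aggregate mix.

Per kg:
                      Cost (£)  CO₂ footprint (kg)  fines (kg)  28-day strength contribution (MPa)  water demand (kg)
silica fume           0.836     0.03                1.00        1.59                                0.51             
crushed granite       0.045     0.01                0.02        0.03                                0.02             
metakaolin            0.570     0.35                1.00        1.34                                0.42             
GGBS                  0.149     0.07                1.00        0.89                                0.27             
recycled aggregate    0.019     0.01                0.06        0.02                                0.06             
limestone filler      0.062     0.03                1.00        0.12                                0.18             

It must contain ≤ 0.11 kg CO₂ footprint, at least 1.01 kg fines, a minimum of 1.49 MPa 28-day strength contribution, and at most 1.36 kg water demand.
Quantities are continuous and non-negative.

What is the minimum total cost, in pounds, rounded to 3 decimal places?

Set it up as a linear program. Let x1 = kg of silica fume, x2 = kg of crushed granite, x3 = kg of metakaolin, x4 = kg of GGBS, x5 = kg of recycled aggregate, x6 = kg of limestone filler.
Minimise 0.836x1 + 0.045x2 + 0.57x3 + 0.149x4 + 0.019x5 + 0.062x6 subject to:
  0.03x1 + 0.01x2 + 0.35x3 + 0.07x4 + 0.01x5 + 0.03x6 ≤ 0.11   (CO₂ footprint)
  1x1 + 0.02x2 + 1x3 + 1x4 + 0.06x5 + 1x6 ≥ 1.01   (fines)
  1.59x1 + 0.03x2 + 1.34x3 + 0.89x4 + 0.02x5 + 0.12x6 ≥ 1.49   (28-day strength contribution)
  0.51x1 + 0.02x2 + 0.42x3 + 0.27x4 + 0.06x5 + 0.18x6 ≤ 1.36   (water demand)
  x1, x2, x3, x4, x5, x6 ≥ 0.
The minimum-cost mix takes nothing from crushed granite, metakaolin, recycled aggregate, limestone filler — only silica fume, GGBS. The CO₂ footprint and 28-day strength contribution requirements are met with equality.
Solving gives x1 = 0.07565, x4 = 1.539.
Cost = 0.836·0.07565 + 0.149·1.539 = 0.29255.

£0.293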